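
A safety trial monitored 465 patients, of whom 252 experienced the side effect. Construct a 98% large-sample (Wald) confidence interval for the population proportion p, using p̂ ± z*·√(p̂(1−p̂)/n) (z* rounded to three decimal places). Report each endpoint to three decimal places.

(0.488, 0.596)

p̂ = 252/465 = 0.54194.
SE(p̂) = √(0.54194·0.45806/465) = 0.023105.
For 98% confidence, z* = 2.326.
Margin of error: 2.326 × 0.023105 = 0.05374.
Interval: 0.54194 ± 0.05374 → (0.488, 0.596).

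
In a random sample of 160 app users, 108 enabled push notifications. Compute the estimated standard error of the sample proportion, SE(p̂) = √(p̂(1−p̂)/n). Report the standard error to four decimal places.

p̂ = 108/160 = 0.67500.
p̂(1−p̂) = 0.67500·0.32500 = 0.219375.
Dividing by n and taking the root: √0.001371094 = 0.0370.

SE = 0.0370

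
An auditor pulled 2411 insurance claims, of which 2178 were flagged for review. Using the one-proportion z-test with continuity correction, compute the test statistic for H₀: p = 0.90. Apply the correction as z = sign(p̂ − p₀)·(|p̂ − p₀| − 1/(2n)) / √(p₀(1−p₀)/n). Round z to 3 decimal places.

z = 0.516

Sample proportion p̂ = 2178/2411 = 0.90336. p̂ − p₀ = 0.003360.
1/(2n) = 0.000207.
Corrected numerator: |0.003360| − 0.000207 = 0.003153.
Under H₀, SE = √(p₀(1−p₀)/n) = √(0.90·0.10/2411) = √0.000037329 = 0.006110.
z = (+)0.003153/0.006110 = 0.516.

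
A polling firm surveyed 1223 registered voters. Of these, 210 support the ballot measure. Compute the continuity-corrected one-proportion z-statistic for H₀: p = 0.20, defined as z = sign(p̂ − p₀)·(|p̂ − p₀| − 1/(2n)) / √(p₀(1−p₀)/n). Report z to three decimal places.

p̂ = 210/1223 = 0.17171. p̂ − p₀ = -0.028291.
Continuity correction 1/(2n) = 1/2446 = 0.000409.
Corrected numerator: |-0.028291| − 0.000409 = 0.027882.
SE₀ = √(0.20·0.80/1223) = 0.011438.
z = (−)0.027882/0.011438 = -2.438.

z = -2.438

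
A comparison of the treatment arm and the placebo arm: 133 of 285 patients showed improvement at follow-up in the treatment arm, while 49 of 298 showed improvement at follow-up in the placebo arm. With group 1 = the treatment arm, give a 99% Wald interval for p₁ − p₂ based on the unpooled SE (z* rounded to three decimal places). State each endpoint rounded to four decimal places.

p̂₁ = 0.46667, p̂₂ = 0.16443, so the observed difference is 0.30224.
SE = √(0.000873294 + 0.000461049) = √0.001334343 = 0.036529.
z* = 2.576 at the 99% level. Margin of error = 0.09410.
So the interval runs from 0.2081 to 0.3963.

(0.2081, 0.3963)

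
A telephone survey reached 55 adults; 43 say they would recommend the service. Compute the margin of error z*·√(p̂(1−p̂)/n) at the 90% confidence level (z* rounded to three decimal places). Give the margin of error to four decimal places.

ME = 0.0916

With x = 43 successes in n = 55, p̂ = 0.78182.
SE = √(p̂(1−p̂)/n) = √(0.170579/55) = 0.055690.
The 90% critical value is z* = 1.645.
Margin of error = z*·SE = 1.645 × 0.055690 = 0.0916.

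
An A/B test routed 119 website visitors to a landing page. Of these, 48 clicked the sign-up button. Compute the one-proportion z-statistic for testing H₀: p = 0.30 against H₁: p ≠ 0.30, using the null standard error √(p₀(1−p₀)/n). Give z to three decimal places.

Sample proportion p̂ = 48/119 = 0.40336.
SE₀ = √(0.30·0.70/119) = 0.042008.
z = (0.40336 − 0.30)/0.042008 = 0.10336/0.042008 = 2.460.

z = 2.460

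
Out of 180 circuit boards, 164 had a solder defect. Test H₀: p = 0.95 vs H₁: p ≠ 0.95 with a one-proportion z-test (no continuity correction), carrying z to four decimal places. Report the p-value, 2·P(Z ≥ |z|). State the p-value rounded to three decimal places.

p-value = 0.017

With x = 164 successes in n = 180, p̂ = 0.91111.
SE₀ = √(0.95·0.05/180) = 0.016245.
z = (p̂ − p₀)/SE = (164/180 − 0.95)/0.016245 ≈ -2.3939.
p-value = 2·P(Z ≥ |z|) with z = -2.3939 → 0.017.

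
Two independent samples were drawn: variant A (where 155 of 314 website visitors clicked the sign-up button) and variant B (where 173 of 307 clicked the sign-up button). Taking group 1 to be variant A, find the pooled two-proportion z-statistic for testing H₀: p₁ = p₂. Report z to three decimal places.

Sample proportions: p̂₁ = 155/314 = 0.49363 and p̂₂ = 173/307 = 0.56352.
Pooling: p̂ = 328/621 = 0.52818.
SE = √[p̂(1−p̂)(1/n₁+1/n₂)] = √[0.52818·0.47182·(1/314+1/307)] ≈ 0.040067.
z = (p̂₁ − p̂₂)/SE = (0.49363 − 0.56352)/0.040067 = -0.06989/0.040067 = -1.744.

z = -1.744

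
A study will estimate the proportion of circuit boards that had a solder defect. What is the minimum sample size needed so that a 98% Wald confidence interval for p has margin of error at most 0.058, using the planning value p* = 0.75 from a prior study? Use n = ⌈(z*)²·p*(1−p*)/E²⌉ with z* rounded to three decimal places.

n = 302

The 98% critical value is z* = 2.326.
p*(1−p*) = 0.75·0.25 = 0.1875.
(z*)²·p*(1−p*)/E² = 5.410276·0.1875/0.003364 = 301.554.
⌈301.554⌉ = 302.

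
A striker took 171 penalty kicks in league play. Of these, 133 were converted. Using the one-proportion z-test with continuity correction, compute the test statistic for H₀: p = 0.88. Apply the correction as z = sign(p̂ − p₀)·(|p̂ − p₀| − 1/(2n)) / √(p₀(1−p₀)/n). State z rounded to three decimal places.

z = -3.996

p̂ = 133/171 = 0.77778. p̂ − p₀ = -0.102222.
1/(2n) = 0.002924.
Corrected numerator: |-0.102222| − 0.002924 = 0.099298.
Null standard error: √(0.88·0.12/171) = √0.000617544 = 0.024850.
z = (−)0.099298/0.024850 = -3.996.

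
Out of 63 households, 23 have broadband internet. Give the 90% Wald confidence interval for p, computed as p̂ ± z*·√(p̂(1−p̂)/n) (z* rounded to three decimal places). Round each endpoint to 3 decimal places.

p̂ = 23/63 = 0.36508.
SE(p̂) = √(0.36508·0.63492/63) = 0.060657.
The 90% critical value is z* = 1.645.
Margin of error: 1.645 × 0.060657 = 0.09978.
Interval: 0.36508 ± 0.09978 → (0.265, 0.465).

(0.265, 0.465)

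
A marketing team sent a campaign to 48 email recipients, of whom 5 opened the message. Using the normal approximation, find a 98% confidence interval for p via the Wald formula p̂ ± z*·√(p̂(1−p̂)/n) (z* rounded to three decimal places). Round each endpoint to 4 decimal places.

(0.0016, 0.2067)

The sample proportion is 5/48 = 0.10417.
Standard error of p̂: √(0.093316/48) = √0.001944083 = 0.044092.
The 98% critical value is z* = 2.326.
Margin of error: 2.326 × 0.044092 = 0.10256.
So the interval runs from 0.0016 to 0.2067.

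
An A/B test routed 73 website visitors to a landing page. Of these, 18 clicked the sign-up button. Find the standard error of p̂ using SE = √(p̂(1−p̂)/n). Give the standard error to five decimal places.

SE = 0.05045

With x = 18 successes in n = 73, p̂ = 0.24658.
p̂(1−p̂) = 0.185778.
SE = √(0.185778/73) = √0.002544904 = 0.05045.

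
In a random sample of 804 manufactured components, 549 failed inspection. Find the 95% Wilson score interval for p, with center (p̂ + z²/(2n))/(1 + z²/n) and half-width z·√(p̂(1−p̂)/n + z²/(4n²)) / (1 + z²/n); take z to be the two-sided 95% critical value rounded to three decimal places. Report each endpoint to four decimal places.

(0.6499, 0.7141)

Here p̂ = 549/804 = 0.68284 and z = 1.960 (z² = 3.841600).
1 + z²/n = 1.004778.
Center = (0.68284 + 0.002389)/1.004778 = 0.68197.
Radicand: p̂(1−p̂)/n + z²/(4n²) = 0.000269367 + 0.000001486 = 0.000270853.
Half-width = 1.960·√0.000270853/1.004778 = 0.03210.
Interval: 0.68197 ± 0.03210 → (0.6499, 0.7141).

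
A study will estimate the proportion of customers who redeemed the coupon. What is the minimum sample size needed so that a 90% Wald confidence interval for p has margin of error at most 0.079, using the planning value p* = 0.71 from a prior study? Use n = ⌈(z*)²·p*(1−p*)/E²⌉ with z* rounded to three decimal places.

n = 90

z* = 1.645 at the 90% level.
p*(1−p*) = 0.71·0.29 = 0.2059.
Required n before rounding: 2.706025 × 0.2059 / 0.079² = 89.276.
⌈89.276⌉ = 90.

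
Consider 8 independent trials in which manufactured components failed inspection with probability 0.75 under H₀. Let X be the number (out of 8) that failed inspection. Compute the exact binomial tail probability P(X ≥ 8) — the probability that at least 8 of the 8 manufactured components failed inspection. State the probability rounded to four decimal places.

P = 0.1001

X ~ Binomial(n=8, p=0.75).
P(X ≥ 8) = C(8,8)·0.75^8·0.25^0.
= 0.100113 = 0.1001.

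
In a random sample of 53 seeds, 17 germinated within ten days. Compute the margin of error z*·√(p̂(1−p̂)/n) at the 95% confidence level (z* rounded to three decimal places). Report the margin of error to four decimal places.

ME = 0.1257

The sample proportion is 17/53 = 0.32075.
SE(p̂) = √(0.32075·0.67925/53) = 0.064115.
The 95% critical value is z* = 1.960.
ME = 1.960·0.064115 = 0.1257.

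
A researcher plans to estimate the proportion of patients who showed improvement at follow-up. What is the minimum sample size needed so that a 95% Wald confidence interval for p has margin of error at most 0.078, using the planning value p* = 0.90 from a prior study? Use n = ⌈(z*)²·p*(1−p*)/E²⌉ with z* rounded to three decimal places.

n = 57

The 95% critical value is z* = 1.960.
p*(1−p*) = 0.0900.
(z*)²·p*(1−p*)/E² = 3.841600·0.0900/0.006084 = 56.828.
Rounding up, n = 57.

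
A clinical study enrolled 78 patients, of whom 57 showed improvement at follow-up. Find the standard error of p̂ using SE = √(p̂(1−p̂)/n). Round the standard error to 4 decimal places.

SE = 0.0502

With x = 57 successes in n = 78, p̂ = 0.73077.
p̂(1−p̂) = 0.73077·0.26923 = 0.196745.
SE = √(0.196745/78) = 0.0502.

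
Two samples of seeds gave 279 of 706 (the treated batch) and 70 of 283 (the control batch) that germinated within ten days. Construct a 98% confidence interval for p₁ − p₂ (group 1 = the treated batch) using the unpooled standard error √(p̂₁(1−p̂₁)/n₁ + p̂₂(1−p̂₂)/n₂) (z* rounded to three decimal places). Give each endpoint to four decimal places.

(0.0744, 0.2213)

p̂₁ = 279/706 = 0.39518, p̂₂ = 70/283 = 0.24735; p̂₁ − p̂₂ = 0.14783.
Unpooled SE = √(p̂₁(1−p̂₁)/n₁ + p̂₂(1−p̂₂)/n₂) = √(0.000338546 + 0.000657837) = 0.031566.
For 98% confidence, z* = 2.326. Margin = 2.326·0.031566 = 0.07342.
CI: 0.14783 ± 0.07342 = (0.0744, 0.2213).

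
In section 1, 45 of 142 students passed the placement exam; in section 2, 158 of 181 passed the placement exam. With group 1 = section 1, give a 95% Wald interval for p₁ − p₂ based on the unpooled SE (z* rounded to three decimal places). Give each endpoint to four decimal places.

p̂₁ = 0.31690, p̂₂ = 0.87293, so the observed difference is -0.55603.
SE = √(0.001524471 + 0.000612843) = √0.002137314 = 0.046231.
z* = 1.960 at the 95% level. Margin of error = 0.09061.
CI: -0.55603 ± 0.09061 = (-0.6466, -0.4654).

(-0.6466, -0.4654)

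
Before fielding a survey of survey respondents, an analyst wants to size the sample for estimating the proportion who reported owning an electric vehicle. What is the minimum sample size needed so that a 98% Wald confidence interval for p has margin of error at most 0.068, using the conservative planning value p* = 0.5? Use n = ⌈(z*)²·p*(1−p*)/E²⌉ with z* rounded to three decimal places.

n = 293

z* = 2.326 at the 98% level.
p*(1−p*) = 0.50·0.50 = 0.2500.
Required n before rounding: 5.410276 × 0.2500 / 0.068² = 292.511.
⌈292.511⌉ = 293.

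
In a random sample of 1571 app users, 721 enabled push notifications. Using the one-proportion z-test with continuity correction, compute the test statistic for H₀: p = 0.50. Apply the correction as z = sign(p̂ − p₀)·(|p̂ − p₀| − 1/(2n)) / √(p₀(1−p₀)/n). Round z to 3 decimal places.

p̂ = 721/1571 = 0.45894. p̂ − p₀ = -0.041057.
Continuity correction 1/(2n) = 1/3142 = 0.000318.
Corrected numerator: |-0.041057| − 0.000318 = 0.040739.
Under H₀, SE = √(p₀(1−p₀)/n) = √(0.50·0.50/1571) = √0.000159134 = 0.012615.
z = −0.040739/0.012615 = -3.229.

z = -3.229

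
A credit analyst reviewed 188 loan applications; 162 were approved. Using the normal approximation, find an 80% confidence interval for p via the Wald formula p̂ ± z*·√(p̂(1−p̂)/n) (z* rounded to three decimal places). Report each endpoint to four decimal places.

(0.8294, 0.8940)

The sample proportion is 162/188 = 0.86170.
Standard error of p̂: √(0.119172/188) = √0.000633891 = 0.025177.
The 80% critical value is z* = 1.282.
Margin of error: 1.282 × 0.025177 = 0.03228.
Interval: 0.86170 ± 0.03228 → (0.8294, 0.8940).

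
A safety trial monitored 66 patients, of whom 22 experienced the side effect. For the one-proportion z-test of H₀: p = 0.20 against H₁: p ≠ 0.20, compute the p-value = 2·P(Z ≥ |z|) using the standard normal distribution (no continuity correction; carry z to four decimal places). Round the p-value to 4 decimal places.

With x = 22 successes in n = 66, p̂ = 0.33333.
SE₀ = √(0.20·0.80/66) = 0.049237.
Test statistic (full precision, shown to 4 dp): z = (22/66 − 0.20)/SE₀ ≈ 2.7080.
p-value = 2·P(Z ≥ |z|) with z = 2.7080 → 0.0068.

p-value = 0.0068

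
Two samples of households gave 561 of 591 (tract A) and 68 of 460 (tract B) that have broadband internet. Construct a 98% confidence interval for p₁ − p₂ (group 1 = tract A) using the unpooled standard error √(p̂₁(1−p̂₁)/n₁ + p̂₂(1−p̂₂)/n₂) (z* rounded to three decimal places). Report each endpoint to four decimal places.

(0.7576, 0.8453)

p̂₁ = 561/591 = 0.94924, p̂₂ = 68/460 = 0.14783; p̂₁ − p̂₂ = 0.80141.
Unpooled SE = √(p̂₁(1−p̂₁)/n₁ + p̂₂(1−p̂₂)/n₂) = √(0.000081531 + 0.000273856) = 0.018852.
The 98% critical value is z* = 2.326. Margin of error = 0.04385.
Interval: 0.80141 ± 0.04385 → (0.7576, 0.8453).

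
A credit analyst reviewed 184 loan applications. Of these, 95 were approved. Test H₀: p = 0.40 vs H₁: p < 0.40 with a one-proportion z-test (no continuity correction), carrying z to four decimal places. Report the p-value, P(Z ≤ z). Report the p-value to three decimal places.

p-value = 0.999

p̂ = 95/184 = 0.51630.
Under H₀, SE = √(p₀(1−p₀)/n) = √(0.40·0.60/184) = √0.001304348 = 0.036116.
z = (p̂ − p₀)/SE = (95/184 − 0.40)/0.036116 ≈ 3.2203.
From the standard normal, P(Z ≤ z) = 0.999.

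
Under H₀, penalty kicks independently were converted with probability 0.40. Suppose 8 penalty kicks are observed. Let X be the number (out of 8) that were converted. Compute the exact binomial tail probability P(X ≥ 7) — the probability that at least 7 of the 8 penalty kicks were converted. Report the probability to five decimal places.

P = 0.00852

X is binomial with n = 8 and p = 0.40.
P(X ≥ 7) = C(8,7)·0.40^7·0.60^1 + C(8,8)·0.40^8·0.60^0.
= 0.007864 + 0.000655 = 0.00852.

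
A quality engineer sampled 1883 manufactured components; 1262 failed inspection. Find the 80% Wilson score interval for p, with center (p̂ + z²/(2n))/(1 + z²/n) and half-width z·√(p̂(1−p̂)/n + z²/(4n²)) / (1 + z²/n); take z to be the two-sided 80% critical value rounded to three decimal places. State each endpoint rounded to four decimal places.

(0.6562, 0.6839)

p̂ = 1262/1883 = 0.67021; z = 1.282, so z² = 1.643524.
Denominator 1 + z²/n = 1 + 1.643524/1883 = 1.000873.
Center = (0.67021 + 0.000436)/1.000873 = 0.67006.
Radicand: p̂(1−p̂)/n + z²/(4n²) = 0.000117382 + 0.000000116 = 0.000117498.
Half-width = 1.282·√0.000117498/1.000873 = 0.01388.
So the interval runs from 0.6562 to 0.6839.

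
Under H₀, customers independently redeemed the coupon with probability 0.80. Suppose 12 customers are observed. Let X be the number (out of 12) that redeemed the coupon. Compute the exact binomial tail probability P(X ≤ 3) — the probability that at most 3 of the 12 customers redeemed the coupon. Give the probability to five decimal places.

X is binomial with n = 12 and p = 0.80.
P(X ≤ 3) = C(12,0)·0.80^0·0.20^12 + C(12,1)·0.80^1·0.20^11 + C(12,2)·0.80^2·0.20^10 + C(12,3)·0.80^3·0.20^9.
= 0.000000 + 0.000000 + 0.000004 + 0.000058 = 0.00006.

P = 0.00006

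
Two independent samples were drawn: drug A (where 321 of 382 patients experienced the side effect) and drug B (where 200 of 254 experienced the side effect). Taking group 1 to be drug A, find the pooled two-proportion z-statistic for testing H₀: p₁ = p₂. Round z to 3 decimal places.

z = 1.698

p̂₁ = 321/382 = 0.84031, p̂₂ = 200/254 = 0.78740.
Pooled p̂ = (321+200)/(382+254) = 521/636 = 0.81918.
Pooled SE = √[0.1481226·0.00655481] ≈ 0.031160.
z = (p̂₁ − p̂₂)/SE = (0.84031 − 0.78740)/0.031160 = 0.05291/0.031160 = 1.698.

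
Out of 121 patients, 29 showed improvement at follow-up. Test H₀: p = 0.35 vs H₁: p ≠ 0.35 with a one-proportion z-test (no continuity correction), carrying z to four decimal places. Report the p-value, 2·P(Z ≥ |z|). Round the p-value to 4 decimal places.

The sample proportion is 29/121 = 0.23967.
Null standard error: √(0.35·0.65/121) = √0.001880165 = 0.043361.
z = (p̂ − p₀)/SE = (29/121 − 0.35)/0.043361 ≈ -2.5445.
From the standard normal, 2·P(Z ≥ |z|) = 0.0109.

p-value = 0.0109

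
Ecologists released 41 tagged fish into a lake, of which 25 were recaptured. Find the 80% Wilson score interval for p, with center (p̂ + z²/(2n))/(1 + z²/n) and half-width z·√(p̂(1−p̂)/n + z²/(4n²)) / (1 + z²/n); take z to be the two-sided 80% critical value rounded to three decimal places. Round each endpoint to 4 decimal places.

Here p̂ = 25/41 = 0.60976 and z = 1.282 (z² = 1.643524).
1 + z²/n = 1.040086.
Adjusted center: (0.60976 + z²/(2n))/1.040086 = 0.60553.
Radicand: p̂(1−p̂)/n + z²/(4n²) = 0.005803746 + 0.000244427 = 0.006048173.
Half-width = 1.282·√0.006048173/1.040086 = 0.09586.
So the interval runs from 0.5097 to 0.7014.

(0.5097, 0.7014)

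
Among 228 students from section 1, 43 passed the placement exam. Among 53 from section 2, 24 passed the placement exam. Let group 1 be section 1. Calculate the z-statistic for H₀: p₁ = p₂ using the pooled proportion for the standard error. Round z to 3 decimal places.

z = -4.066

p̂₁ = 43/228 = 0.18860, p̂₂ = 24/53 = 0.45283.
Pooling: p̂ = 67/281 = 0.23843.
SE = √[p̂(1−p̂)(1/n₁+1/n₂)] = √[0.23843·0.76157·(1/228+1/53)] ≈ 0.064981.
z = -0.26423/0.064981 = -4.066.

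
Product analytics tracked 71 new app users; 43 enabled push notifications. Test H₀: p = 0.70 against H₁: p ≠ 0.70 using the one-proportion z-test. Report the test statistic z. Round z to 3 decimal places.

The sample proportion is 43/71 = 0.60563.
SE₀ = √(0.70·0.30/71) = 0.054385.
z = (p̂ − p₀)/SE = (0.60563 − 0.70)/0.054385 = -1.735.

z = -1.735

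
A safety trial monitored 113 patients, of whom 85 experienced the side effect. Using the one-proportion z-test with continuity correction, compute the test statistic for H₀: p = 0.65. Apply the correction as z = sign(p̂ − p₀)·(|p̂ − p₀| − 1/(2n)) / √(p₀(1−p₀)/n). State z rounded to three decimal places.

The sample proportion is 85/113 = 0.75221. p̂ − p₀ = 0.102212.
Continuity correction 1/(2n) = 1/226 = 0.004425.
Corrected numerator: |0.102212| − 0.004425 = 0.097787.
SE₀ = √(0.65·0.35/113) = 0.044870.
z = (+)0.097787/0.044870 = 2.179.

z = 2.179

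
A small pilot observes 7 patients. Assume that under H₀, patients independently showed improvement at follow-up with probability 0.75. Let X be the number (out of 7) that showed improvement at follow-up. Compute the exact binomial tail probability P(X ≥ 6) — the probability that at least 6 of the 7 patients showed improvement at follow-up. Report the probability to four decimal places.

P = 0.4449

X is binomial with n = 7 and p = 0.75.
P(X ≥ 6) = C(7,6)·0.75^6·0.25^1 + C(7,7)·0.75^7·0.25^0.
= 0.311462 + 0.133484 = 0.4449.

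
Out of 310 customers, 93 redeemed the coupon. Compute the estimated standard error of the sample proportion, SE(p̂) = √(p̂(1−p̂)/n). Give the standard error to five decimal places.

p̂ = 93/310 = 0.30000.
p̂(1−p̂) = 0.210000.
SE = √(0.210000/310) = √0.000677419 = 0.02603.

SE = 0.02603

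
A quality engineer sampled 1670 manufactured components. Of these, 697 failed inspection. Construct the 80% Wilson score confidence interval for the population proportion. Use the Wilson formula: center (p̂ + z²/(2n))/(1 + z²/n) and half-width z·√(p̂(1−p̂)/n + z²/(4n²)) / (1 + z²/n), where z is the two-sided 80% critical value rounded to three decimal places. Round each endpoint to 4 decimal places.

Here p̂ = 697/1670 = 0.41737 and z = 1.282 (z² = 1.643524).
Denominator 1 + z²/n = 1 + 1.643524/1670 = 1.000984.
Adjusted center: (0.41737 + z²/(2n))/1.000984 = 0.41745.
Radicand: p̂(1−p̂)/n + z²/(4n²) = 0.000145612 + 0.000000147 = 0.000145759.
Half-width = z·√(radicand)/denom = 1.282·0.012073/1.000984 = 0.01546.
Interval: 0.41745 ± 0.01546 → (0.4020, 0.4329).

(0.4020, 0.4329)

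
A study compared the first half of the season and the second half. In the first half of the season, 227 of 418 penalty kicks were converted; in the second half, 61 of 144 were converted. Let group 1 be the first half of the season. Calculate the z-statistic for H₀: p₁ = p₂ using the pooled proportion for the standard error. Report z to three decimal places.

p̂₁ = 227/418 = 0.54306, p̂₂ = 61/144 = 0.42361.
Pooled p̂ = (227+61)/(418+144) = 288/562 = 0.51246.
SE = √[p̂(1−p̂)(1/n₁+1/n₂)] = √[0.51246·0.48754·(1/418+1/144)] ≈ 0.048299.
z = 0.11945/0.048299 = 2.473.

z = 2.473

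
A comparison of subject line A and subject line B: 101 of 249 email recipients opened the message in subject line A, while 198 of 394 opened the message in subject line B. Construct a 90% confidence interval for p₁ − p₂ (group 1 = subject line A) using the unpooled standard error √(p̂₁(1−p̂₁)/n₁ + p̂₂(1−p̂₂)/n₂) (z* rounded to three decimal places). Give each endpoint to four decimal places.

(-0.1628, -0.0311)

p̂₁ = 0.40562, p̂₂ = 0.50254, so the observed difference is -0.09692.
Unpooled SE = √(p̂₁(1−p̂₁)/n₁ + p̂₂(1−p̂₂)/n₂) = √(0.000968245 + 0.000634501) = 0.040034.
For 90% confidence, z* = 1.645. Margin of error = 0.06586.
Interval: -0.09692 ± 0.06586 → (-0.1628, -0.0311).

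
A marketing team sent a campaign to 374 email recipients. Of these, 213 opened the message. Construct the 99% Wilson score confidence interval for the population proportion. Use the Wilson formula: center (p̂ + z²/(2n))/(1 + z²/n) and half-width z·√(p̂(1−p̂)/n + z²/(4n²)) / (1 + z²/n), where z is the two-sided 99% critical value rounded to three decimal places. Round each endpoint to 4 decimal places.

(0.5029, 0.6337)

Here p̂ = 213/374 = 0.56952 and z = 2.576 (z² = 6.635776).
Denominator 1 + z²/n = 1 + 6.635776/374 = 1.017743.
Center = (0.56952 + 0.008871)/1.017743 = 0.56831.
Radicand: p̂(1−p̂)/n + z²/(4n²) = 0.000655527 + 0.000011860 = 0.000667387.
Half-width = z·√(radicand)/denom = 2.576·0.025834/1.017743 = 0.06539.
So the interval runs from 0.5029 to 0.6337.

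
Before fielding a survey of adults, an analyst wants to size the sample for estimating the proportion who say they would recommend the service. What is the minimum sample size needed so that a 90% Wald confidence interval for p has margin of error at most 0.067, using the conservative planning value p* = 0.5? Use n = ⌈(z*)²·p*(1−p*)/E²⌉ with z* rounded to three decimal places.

The 90% critical value is z* = 1.645.
p*(1−p*) = 0.2500.
(z*)²·p*(1−p*)/E² = 2.706025·0.2500/0.004489 = 150.703.
⌈150.703⌉ = 151.

n = 151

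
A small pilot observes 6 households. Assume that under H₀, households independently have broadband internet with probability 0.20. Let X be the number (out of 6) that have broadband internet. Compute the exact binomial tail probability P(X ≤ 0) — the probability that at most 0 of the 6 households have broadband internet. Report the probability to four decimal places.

P = 0.2621

X is binomial with n = 6 and p = 0.20.
P(X ≤ 0) = C(6,0)·0.20^0·0.80^6.
= 0.262144 = 0.2621.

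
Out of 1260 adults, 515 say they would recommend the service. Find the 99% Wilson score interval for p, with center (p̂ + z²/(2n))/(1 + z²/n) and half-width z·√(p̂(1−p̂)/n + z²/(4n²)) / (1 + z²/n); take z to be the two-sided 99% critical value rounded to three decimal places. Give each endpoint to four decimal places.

(0.3736, 0.4448)

Here p̂ = 515/1260 = 0.40873 and z = 2.576 (z² = 6.635776).
Denominator 1 + z²/n = 1 + 6.635776/1260 = 1.005266.
Center = (0.40873 + 0.002633)/1.005266 = 0.40921.
Radicand: p̂(1−p̂)/n + z²/(4n²) = 0.000191801 + 0.000001045 = 0.000192846.
Half-width = 2.576·√0.000192846/1.005266 = 0.03559.
Interval: 0.40921 ± 0.03559 → (0.3736, 0.4448).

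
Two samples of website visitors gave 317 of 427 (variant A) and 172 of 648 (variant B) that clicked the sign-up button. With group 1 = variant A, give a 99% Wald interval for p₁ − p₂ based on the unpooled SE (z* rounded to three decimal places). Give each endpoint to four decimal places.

p̂₁ = 0.74239, p̂₂ = 0.26543, so the observed difference is 0.47696.
SE = √(0.000447887 + 0.000300892) = √0.000748779 = 0.027364.
z* = 2.576 at the 99% level. Margin of error = 0.07049.
Interval: 0.47696 ± 0.07049 → (0.4065, 0.5474).

(0.4065, 0.5474)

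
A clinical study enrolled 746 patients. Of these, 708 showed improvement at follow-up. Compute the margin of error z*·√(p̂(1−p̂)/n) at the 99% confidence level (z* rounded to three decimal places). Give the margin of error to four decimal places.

ME = 0.0207

With x = 708 successes in n = 746, p̂ = 0.94906.
Standard error of p̂: √(0.048344/746) = √0.000064804 = 0.008050.
The 99% critical value is z* = 2.576.
Margin of error = z*·SE = 2.576 × 0.008050 = 0.0207.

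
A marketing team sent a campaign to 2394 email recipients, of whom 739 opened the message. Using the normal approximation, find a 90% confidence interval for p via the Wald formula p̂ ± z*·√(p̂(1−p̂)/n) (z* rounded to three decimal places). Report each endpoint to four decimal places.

With x = 739 successes in n = 2394, p̂ = 0.30869.
Standard error of p̂: √(0.213400/2394) = √0.000089139 = 0.009441.
For 90% confidence, z* = 1.645.
Margin = 1.645·0.009441 = 0.01553.
So the interval runs from 0.2932 to 0.3242.

(0.2932, 0.3242)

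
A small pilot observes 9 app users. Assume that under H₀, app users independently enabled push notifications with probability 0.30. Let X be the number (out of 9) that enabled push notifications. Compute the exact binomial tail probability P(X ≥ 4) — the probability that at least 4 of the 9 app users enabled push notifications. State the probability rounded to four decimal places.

P = 0.2703

X is binomial with n = 9 and p = 0.30.
P(X ≥ 4) = Σ_{j=4}^{9} C(9,j)·0.30^j·0.70^{9−j}.
= 0.171532 + 0.073514 + 0.021004 + 0.003858 + 0.000413 + 0.000020 = 0.2703.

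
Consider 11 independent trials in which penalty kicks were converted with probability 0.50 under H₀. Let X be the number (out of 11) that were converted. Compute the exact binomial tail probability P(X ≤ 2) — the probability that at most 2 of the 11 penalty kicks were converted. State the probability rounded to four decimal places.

P = 0.0327

X ~ Binomial(n=11, p=0.50).
P(X ≤ 2) = C(11,0)·0.50^0·0.50^11 + C(11,1)·0.50^1·0.50^10 + C(11,2)·0.50^2·0.50^9.
= 0.000488 + 0.005371 + 0.026855 = 0.0327.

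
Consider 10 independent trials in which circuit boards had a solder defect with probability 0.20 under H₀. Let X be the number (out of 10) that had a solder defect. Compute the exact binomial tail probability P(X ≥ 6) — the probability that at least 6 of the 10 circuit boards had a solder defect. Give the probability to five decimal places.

X is binomial with n = 10 and p = 0.20.
P(X ≥ 6) = Σ_{j=6}^{10} C(10,j)·0.20^j·0.80^{10−j}.
= 0.005505 + 0.000786 + 0.000074 + 0.000004 + 0.000000 = 0.00637.

P = 0.00637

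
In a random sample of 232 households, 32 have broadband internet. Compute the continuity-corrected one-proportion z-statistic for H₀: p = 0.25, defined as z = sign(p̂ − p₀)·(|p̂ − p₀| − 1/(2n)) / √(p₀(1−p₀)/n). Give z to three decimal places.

With x = 32 successes in n = 232, p̂ = 0.13793. p̂ − p₀ = -0.112069.
1/(2n) = 0.002155.
Corrected numerator: |-0.112069| − 0.002155 = 0.109914.
SE₀ = √(0.25·0.75/232) = 0.028429.
z = −0.109914/0.028429 = -3.866.

z = -3.866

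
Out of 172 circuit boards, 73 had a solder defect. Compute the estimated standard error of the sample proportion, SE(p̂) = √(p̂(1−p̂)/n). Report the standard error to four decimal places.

SE = 0.0377

With x = 73 successes in n = 172, p̂ = 0.42442.
p̂(1−p̂) = 0.42442·0.57558 = 0.244288.
SE = √(0.244288/172) = √0.001420279 = 0.0377.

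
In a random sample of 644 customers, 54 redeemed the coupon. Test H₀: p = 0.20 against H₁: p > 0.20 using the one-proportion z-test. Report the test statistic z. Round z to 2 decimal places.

The sample proportion is 54/644 = 0.08385.
Null standard error: √(0.20·0.80/644) = √0.000248447 = 0.015762.
z = (p̂ − p₀)/SE = (0.08385 − 0.20)/0.015762 = -7.37.

z = -7.37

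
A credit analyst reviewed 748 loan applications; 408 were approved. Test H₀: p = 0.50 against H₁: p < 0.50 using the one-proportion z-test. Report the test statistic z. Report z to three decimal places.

With x = 408 successes in n = 748, p̂ = 0.54545.
Under H₀, SE = √(p₀(1−p₀)/n) = √(0.50·0.50/748) = √0.000334225 = 0.018282.
Test statistic: z = 0.04545/0.018282 = 2.486.

z = 2.486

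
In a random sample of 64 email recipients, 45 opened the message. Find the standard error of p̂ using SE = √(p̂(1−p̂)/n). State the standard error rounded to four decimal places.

SE = 0.0571

With x = 45 successes in n = 64, p̂ = 0.70312.
p̂(1−p̂) = 0.70312·0.29688 = 0.208742.
SE = √(0.208742/64) = √0.003261594 = 0.0571.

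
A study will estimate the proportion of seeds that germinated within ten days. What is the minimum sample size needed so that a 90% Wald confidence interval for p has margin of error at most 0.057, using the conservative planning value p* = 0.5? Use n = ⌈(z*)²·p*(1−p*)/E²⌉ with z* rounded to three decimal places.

The 90% critical value is z* = 1.645.
p*(1−p*) = 0.2500.
(z*)²·p*(1−p*)/E² = 2.706025·0.2500/0.003249 = 208.220.
Rounding up, n = 209.

n = 209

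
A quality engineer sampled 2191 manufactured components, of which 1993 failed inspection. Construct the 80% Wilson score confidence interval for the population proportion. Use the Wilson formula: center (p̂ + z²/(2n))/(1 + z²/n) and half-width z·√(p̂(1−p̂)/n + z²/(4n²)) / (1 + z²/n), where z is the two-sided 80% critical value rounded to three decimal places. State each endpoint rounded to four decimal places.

(0.9015, 0.9172)

p̂ = 1993/2191 = 0.90963; z = 1.282, so z² = 1.643524.
1 + z²/n = 1.000750.
Adjusted center: (0.90963 + z²/(2n))/1.000750 = 0.90932.
Radicand: p̂(1−p̂)/n + z²/(4n²) = 0.000037518 + 0.000000086 = 0.000037604.
Half-width = z·√(radicand)/denom = 1.282·0.006132/1.000750 = 0.00786.
Interval: 0.90932 ± 0.00786 → (0.9015, 0.9172).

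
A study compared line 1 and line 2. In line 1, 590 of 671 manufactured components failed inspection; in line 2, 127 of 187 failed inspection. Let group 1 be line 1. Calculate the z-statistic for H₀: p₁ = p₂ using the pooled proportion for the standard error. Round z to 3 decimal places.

Sample proportions: p̂₁ = 590/671 = 0.87928 and p̂₂ = 127/187 = 0.67914.
Pooled p̂ = (590+127)/(671+187) = 717/858 = 0.83566.
Pooled SE = √[0.1373295·0.00683791] ≈ 0.030644.
z = (p̂₁ − p̂₂)/SE = (0.87928 − 0.67914)/0.030644 = 0.20014/0.030644 = 6.531.

z = 6.531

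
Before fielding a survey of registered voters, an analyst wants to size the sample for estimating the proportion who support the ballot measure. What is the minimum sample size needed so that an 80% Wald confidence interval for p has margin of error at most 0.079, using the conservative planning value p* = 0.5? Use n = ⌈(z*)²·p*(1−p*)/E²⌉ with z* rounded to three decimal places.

n = 66

z* = 1.282 at the 80% level.
p*(1−p*) = 0.50·0.50 = 0.2500.
Required n before rounding: 1.643524 × 0.2500 / 0.079² = 65.836.
Rounding up, n = 66.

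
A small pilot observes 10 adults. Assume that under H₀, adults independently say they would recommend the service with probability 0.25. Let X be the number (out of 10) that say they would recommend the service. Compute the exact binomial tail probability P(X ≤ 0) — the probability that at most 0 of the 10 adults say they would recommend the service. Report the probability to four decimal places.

X is binomial with n = 10 and p = 0.25.
P(X ≤ 0) = C(10,0)·0.25^0·0.75^10.
= 0.056314 = 0.0563.

P = 0.0563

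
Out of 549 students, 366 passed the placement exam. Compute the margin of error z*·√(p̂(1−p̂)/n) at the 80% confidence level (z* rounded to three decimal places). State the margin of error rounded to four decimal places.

The sample proportion is 366/549 = 0.66667.
SE(p̂) = √(0.66667·0.33333/549) = 0.020119.
z* = 1.282 at the 80% level.
So ME = 0.0258.

ME = 0.0258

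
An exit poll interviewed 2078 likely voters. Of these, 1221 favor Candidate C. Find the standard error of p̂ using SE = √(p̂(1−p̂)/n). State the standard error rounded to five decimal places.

SE = 0.01080

p̂ = 1221/2078 = 0.58758.
p̂(1−p̂) = 0.242330.
SE = √(0.242330/2078) = √0.000116617 = 0.01080.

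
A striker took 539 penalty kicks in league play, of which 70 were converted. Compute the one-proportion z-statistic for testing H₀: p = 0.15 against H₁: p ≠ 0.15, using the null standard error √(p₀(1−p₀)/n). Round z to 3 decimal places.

z = -1.309

With x = 70 successes in n = 539, p̂ = 0.12987.
Null standard error: √(0.15·0.85/539) = √0.000236549 = 0.015380.
z = (0.12987 − 0.15)/0.015380 = -0.02013/0.015380 = -1.309.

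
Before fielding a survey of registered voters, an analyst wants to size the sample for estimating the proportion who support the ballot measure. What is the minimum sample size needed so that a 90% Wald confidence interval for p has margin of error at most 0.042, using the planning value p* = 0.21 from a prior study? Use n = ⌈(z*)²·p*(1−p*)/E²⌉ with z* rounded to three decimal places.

The 90% critical value is z* = 1.645.
p*(1−p*) = 0.21·0.79 = 0.1659.
(z*)²·p*(1−p*)/E² = 2.706025·0.1659/0.001764 = 254.495.
Rounding up, n = 255.

n = 255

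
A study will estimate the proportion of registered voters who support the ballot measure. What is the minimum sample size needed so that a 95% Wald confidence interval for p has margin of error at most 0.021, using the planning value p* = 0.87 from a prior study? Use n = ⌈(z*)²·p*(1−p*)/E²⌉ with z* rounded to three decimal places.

n = 986

The 95% critical value is z* = 1.960.
p*(1−p*) = 0.87·0.13 = 0.1131.
(z*)²·p*(1−p*)/E² = 3.841600·0.1131/0.000441 = 985.227.
⌈985.227⌉ = 986.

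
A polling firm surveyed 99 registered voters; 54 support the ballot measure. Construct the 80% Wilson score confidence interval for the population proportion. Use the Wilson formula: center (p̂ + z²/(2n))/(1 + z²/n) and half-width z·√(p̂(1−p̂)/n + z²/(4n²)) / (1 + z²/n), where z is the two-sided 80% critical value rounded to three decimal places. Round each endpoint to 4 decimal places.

p̂ = 54/99 = 0.54545; z = 1.282, so z² = 1.643524.
Denominator 1 + z²/n = 1 + 1.643524/99 = 1.016601.
Center = (0.54545 + 0.008301)/1.016601 = 0.54471.
Radicand: p̂(1−p̂)/n + z²/(4n²) = 0.002504383 + 0.000041922 = 0.002546305.
Half-width = z·√(radicand)/denom = 1.282·0.050461/1.016601 = 0.06363.
CI: 0.54471 ± 0.06363 = (0.4811, 0.6083).

(0.4811, 0.6083)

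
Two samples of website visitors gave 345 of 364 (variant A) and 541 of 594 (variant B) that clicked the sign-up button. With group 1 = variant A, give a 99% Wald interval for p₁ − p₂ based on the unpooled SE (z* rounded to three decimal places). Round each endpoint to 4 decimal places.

(-0.0055, 0.0796)

p̂₁ = 345/364 = 0.94780, p̂₂ = 541/594 = 0.91077; p̂₁ − p̂₂ = 0.03703.
SE = √(0.000135915 + 0.000136809) = √0.000272724 = 0.016514.
z* = 2.576 at the 99% level. Margin = 2.576·0.016514 = 0.04254.
Interval: 0.03703 ± 0.04254 → (-0.0055, 0.0796).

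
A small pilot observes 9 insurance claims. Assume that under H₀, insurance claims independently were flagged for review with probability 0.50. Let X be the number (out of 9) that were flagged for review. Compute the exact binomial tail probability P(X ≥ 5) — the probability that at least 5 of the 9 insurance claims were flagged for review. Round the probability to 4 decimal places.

P = 0.5000

X is binomial with n = 9 and p = 0.50.
P(X ≥ 5) = Σ_{j=5}^{9} C(9,j)·0.50^j·0.50^{9−j}.
= 0.246094 + 0.164062 + 0.070312 + 0.017578 + 0.001953 = 0.5000.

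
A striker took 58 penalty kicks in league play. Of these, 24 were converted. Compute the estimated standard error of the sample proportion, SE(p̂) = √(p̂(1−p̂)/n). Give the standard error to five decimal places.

With x = 24 successes in n = 58, p̂ = 0.41379.
p̂(1−p̂) = 0.41379·0.58621 = 0.242568.
SE = √(0.242568/58) = √0.004182207 = 0.06467.

SE = 0.06467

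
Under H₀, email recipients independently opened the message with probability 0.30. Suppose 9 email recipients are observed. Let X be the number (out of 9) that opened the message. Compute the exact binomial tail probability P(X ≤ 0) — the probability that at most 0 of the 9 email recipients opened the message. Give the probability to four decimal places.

X is binomial with n = 9 and p = 0.30.
P(X ≤ 0) = C(9,0)·0.30^0·0.70^9.
= 0.040354 = 0.0404.

P = 0.0404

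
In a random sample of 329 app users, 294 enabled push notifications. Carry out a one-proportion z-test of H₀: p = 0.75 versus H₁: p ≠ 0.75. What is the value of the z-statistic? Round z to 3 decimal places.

The sample proportion is 294/329 = 0.89362.
Under H₀, SE = √(p₀(1−p₀)/n) = √(0.75·0.25/329) = √0.000569909 = 0.023873.
z = (0.89362 − 0.75)/0.023873 = 0.14362/0.023873 = 6.016.

z = 6.016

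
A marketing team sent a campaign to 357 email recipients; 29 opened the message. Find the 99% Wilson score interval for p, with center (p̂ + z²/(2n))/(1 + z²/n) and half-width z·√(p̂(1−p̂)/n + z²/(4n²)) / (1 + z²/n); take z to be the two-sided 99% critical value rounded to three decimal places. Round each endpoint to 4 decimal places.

Here p̂ = 29/357 = 0.08123 and z = 2.576 (z² = 6.635776).
1 + z²/n = 1.018588.
Adjusted center: (0.08123 + z²/(2n))/1.018588 = 0.08887.
Radicand: p̂(1−p̂)/n + z²/(4n²) = 0.000209058 + 0.000013017 = 0.000222075.
Half-width = z·√(radicand)/denom = 2.576·0.014902/1.018588 = 0.03769.
Interval: 0.08887 ± 0.03769 → (0.0512, 0.1266).

(0.0512, 0.1266)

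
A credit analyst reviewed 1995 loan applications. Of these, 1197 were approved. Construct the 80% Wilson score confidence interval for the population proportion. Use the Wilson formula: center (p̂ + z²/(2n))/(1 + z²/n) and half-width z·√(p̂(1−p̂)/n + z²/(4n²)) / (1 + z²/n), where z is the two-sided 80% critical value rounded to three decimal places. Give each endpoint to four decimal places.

(0.5859, 0.6140)

p̂ = 1197/1995 = 0.60000; z = 1.282, so z² = 1.643524.
Denominator 1 + z²/n = 1 + 1.643524/1995 = 1.000824.
Adjusted center: (0.60000 + z²/(2n))/1.000824 = 0.59992.
Radicand: p̂(1−p̂)/n + z²/(4n²) = 0.000120301 + 0.000000103 = 0.000120404.
Half-width = 1.282·√0.000120404/1.000824 = 0.01406.
So the interval runs from 0.5859 to 0.6140.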